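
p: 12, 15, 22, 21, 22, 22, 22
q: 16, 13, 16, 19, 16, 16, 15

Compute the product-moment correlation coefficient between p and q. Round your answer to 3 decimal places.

n = 7, Σp = 136, Σq = 111, Σp² = 2746, Σq² = 1779, Σpq = 2172
nΣpq − ΣpΣq = 15204 − 15096 = 108
nΣp² − (Σp)² = 19222 − 18496 = 726; nΣq² − (Σq)² = 12453 − 12321 = 132
r = 108 / √(726 × 132) = 108 / 309.5674 ≈ 0.349

0.349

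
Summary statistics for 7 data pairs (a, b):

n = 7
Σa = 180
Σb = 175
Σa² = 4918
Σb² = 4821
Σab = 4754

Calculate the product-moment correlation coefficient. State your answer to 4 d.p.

r = (nΣab − ΣaΣb) / √[(nΣa² − (Σa)²)(nΣb² − (Σb)²)]
Numerator: 7×4754 − 180×175 = 1778
Denominator: √[(34426 − 32400)(33747 − 30625)] = √[2026 × 3122] = 2514.9895
r = 1778 / 2514.9895 ≈ 0.7070

0.7070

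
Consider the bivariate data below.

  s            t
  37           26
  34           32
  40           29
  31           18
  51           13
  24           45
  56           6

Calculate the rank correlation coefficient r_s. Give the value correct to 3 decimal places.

Rank s: 4, 3, 5, 2, 6, 1, 7
Rank t: 4, 6, 5, 3, 2, 7, 1
d = rank(s) − rank(t): 0, -3, 0, -1, 4, -6, 6; Σd² = 98
ρ = 1 − 6Σd² / [n(n²−1)] = 1 − 6×98 / (7×48) = 1 − 588/336 ≈ -0.750

-0.750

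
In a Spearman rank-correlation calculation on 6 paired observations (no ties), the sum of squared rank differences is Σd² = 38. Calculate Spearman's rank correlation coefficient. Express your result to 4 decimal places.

-0.0857

ρ = 1 − 6Σd² / [n(n²−1)] = 1 − 6×38 / (6×35)
  = 1 − 228/210 = 1 − 1.08571 ≈ -0.0857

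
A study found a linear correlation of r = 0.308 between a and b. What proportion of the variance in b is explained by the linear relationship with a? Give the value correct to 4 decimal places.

r² = (0.308)² = 0.0949

0.0949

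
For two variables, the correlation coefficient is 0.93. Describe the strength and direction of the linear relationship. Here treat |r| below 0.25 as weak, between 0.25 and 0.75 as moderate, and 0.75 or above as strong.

r = 0.93 > 0 so the relationship is positive.
|r| = 0.93, which falls in the strong range.

strong positive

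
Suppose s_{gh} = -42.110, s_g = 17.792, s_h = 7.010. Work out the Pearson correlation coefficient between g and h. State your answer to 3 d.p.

-0.338

r = Cov(g,h) / (s_g · s_h) = -42.110 / (17.792 × 7.010)
  = -42.110 / 124.7219 ≈ -0.338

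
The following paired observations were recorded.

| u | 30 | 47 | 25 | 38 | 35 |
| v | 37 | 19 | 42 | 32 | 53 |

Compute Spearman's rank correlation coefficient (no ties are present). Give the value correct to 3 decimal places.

-0.700

Rank u: 2, 5, 1, 4, 3
Rank v: 3, 1, 4, 2, 5
d = rank(u) − rank(v): -1, 4, -3, 2, -2; Σd² = 34
ρ = 1 − 6Σd² / [n(n²−1)] = 1 − 6×34 / (5×24) = 1 − 204/120 ≈ -0.700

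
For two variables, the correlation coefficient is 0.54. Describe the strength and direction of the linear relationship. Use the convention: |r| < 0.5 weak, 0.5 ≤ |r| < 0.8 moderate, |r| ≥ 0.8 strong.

r = 0.54 > 0 so the relationship is positive.
|r| = 0.54, which falls in the moderate range.

moderate positive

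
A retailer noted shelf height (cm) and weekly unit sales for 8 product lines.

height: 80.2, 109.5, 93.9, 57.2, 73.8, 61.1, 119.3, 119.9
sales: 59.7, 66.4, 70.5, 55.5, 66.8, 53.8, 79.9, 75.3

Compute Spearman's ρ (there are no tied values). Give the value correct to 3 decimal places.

Rank height: 4, 6, 5, 1, 3, 2, 7, 8
Rank sales: 3, 4, 6, 2, 5, 1, 8, 7
d = rank(height) − rank(sales): 1, 2, -1, -1, -2, 1, -1, 1; Σd² = 14
ρ = 1 − 6Σd² / [n(n²−1)] = 1 − 6×14 / (8×63) = 1 − 84/504 ≈ 0.833

0.833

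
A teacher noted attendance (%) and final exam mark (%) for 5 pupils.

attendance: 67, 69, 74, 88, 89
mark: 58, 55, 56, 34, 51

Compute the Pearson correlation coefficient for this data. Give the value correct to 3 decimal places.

n = 5, Σx = 387, Σy = 254, Σx² = 30391, Σy² = 13282, Σxy = 19356
nΣxy − ΣxΣy = 96780 − 98298 = -1518
nΣx² − (Σx)² = 151955 − 149769 = 2186; nΣy² − (Σy)² = 66410 − 64516 = 1894
r = -1518 / √(2186 × 1894) = -1518 / 2034.7688 ≈ -0.746

-0.746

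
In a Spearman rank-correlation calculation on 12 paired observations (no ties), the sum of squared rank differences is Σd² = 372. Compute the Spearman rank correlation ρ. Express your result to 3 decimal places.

-0.301

ρ = 1 − 6Σd² / [n(n²−1)] = 1 − 6×372 / (12×143)
  = 1 − 2232/1716 = 1 − 1.3007 ≈ -0.301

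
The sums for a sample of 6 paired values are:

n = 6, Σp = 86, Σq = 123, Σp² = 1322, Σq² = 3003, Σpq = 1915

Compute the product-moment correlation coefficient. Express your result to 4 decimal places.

r = (nΣpq − ΣpΣq) / √[(nΣp² − (Σp)²)(nΣq² − (Σq)²)]
Numerator: 6×1915 − 86×123 = 912
Denominator: √[(7932 − 7396)(18018 − 15129)] = √[536 × 2889] = 1244.3890
r = 912 / 1244.3890 ≈ 0.7329

0.7329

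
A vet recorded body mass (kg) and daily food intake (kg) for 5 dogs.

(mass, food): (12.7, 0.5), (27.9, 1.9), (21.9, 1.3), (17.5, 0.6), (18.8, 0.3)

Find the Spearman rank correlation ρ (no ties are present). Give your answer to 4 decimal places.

0.7000

Rank mass: 1, 5, 4, 2, 3
Rank food: 2, 5, 4, 3, 1
d = rank(mass) − rank(food): -1, 0, 0, -1, 2; Σd² = 6
ρ = 1 − 6Σd² / [n(n²−1)] = 1 − 6×6 / (5×24) = 1 − 36/120 ≈ 0.7000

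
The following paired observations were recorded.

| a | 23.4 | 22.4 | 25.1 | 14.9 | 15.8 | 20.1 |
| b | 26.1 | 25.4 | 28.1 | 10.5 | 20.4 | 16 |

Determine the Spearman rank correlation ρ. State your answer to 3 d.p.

0.943

Rank a: 5, 4, 6, 1, 2, 3
Rank b: 5, 4, 6, 1, 3, 2
d = rank(a) − rank(b): 0, 0, 0, 0, -1, 1; Σd² = 2
ρ = 1 − 6Σd² / [n(n²−1)] = 1 − 6×2 / (6×35) = 1 − 12/210 ≈ 0.943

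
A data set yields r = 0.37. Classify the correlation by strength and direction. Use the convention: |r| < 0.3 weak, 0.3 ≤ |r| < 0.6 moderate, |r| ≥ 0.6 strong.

moderate positive

r = 0.37 > 0 so the relationship is positive.
|r| = 0.37, which falls in the moderate range.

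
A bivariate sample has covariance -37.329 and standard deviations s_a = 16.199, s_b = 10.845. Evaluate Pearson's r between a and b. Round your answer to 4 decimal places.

r = Cov(a,b) / (s_a · s_b) = -37.329 / (16.199 × 10.845)
  = -37.329 / 175.6782 ≈ -0.2125

-0.2125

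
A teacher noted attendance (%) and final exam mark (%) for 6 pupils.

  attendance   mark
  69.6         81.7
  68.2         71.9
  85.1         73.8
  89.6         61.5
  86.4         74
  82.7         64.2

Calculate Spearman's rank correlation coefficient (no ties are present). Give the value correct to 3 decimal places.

Rank attendance: 2, 1, 4, 6, 5, 3
Rank mark: 6, 3, 4, 1, 5, 2
d = rank(attendance) − rank(mark): -4, -2, 0, 5, 0, 1; Σd² = 46
ρ = 1 − 6Σd² / [n(n²−1)] = 1 − 6×46 / (6×35) = 1 − 276/210 ≈ -0.314

-0.314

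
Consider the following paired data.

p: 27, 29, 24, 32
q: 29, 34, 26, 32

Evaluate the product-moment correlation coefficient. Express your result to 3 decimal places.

n = 4, Σp = 112, Σq = 121, Σp² = 3170, Σq² = 3697, Σpq = 3417
nΣpq − ΣpΣq = 13668 − 13552 = 116
nΣp² − (Σp)² = 12680 − 12544 = 136; nΣq² − (Σq)² = 14788 − 14641 = 147
r = 116 / √(136 × 147) = 116 / 141.3931 ≈ 0.820

0.820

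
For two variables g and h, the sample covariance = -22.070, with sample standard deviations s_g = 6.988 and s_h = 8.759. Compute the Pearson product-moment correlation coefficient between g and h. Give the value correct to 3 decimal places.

-0.361

r = Cov(g,h) / (s_g · s_h) = -22.070 / (6.988 × 8.759)
  = -22.070 / 61.2079 ≈ -0.361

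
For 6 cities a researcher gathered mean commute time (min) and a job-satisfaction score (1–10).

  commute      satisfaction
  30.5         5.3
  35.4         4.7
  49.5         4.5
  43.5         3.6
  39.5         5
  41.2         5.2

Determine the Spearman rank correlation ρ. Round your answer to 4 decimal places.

Rank commute: 1, 2, 6, 5, 3, 4
Rank satisfaction: 6, 3, 2, 1, 4, 5
d = rank(commute) − rank(satisfaction): -5, -1, 4, 4, -1, -1; Σd² = 60
ρ = 1 − 6Σd² / [n(n²−1)] = 1 − 6×60 / (6×35) = 1 − 360/210 ≈ -0.7143

-0.7143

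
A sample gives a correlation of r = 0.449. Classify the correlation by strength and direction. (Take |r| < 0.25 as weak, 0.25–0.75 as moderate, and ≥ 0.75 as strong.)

moderate positive

r = 0.449 > 0 so the relationship is positive.
|r| = 0.449, which falls in the moderate range.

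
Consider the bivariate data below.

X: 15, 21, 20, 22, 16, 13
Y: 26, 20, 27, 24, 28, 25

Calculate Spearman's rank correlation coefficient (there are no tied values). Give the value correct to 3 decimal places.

Rank X: 2, 5, 4, 6, 3, 1
Rank Y: 4, 1, 5, 2, 6, 3
d = rank(X) − rank(Y): -2, 4, -1, 4, -3, -2; Σd² = 50
ρ = 1 − 6Σd² / [n(n²−1)] = 1 − 6×50 / (6×35) = 1 − 300/210 ≈ -0.429

-0.429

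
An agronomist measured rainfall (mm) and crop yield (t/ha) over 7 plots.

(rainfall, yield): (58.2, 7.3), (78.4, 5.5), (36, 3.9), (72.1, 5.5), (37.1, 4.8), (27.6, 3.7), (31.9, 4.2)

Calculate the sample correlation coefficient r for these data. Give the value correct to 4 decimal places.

0.6839

n = 7, Σx = 341.3, Σy = 34.9, Σx² = 19183.99, Σy² = 183.37, Σxy = 1807.19
nΣxy − ΣxΣy = 12650.33 − 11911.37 = 738.96
nΣx² − (Σx)² = 134287.93 − 116485.69 = 17802.24; nΣy² − (Σy)² = 1283.59 − 1218.01 = 65.58
r = 738.96 / √(17802.24 × 65.58) = 738.96 / 1080.4957 ≈ 0.6839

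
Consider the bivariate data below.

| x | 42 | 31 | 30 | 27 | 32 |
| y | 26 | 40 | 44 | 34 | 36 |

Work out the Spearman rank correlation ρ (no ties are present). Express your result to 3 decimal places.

-0.400

Rank x: 5, 3, 2, 1, 4
Rank y: 1, 4, 5, 2, 3
d = rank(x) − rank(y): 4, -1, -3, -1, 1; Σd² = 28
ρ = 1 − 6Σd² / [n(n²−1)] = 1 − 6×28 / (5×24) = 1 − 168/120 ≈ -0.400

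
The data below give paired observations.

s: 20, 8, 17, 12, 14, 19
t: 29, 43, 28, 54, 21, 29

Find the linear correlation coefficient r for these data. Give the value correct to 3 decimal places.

n = 6, Σs = 90, Σt = 204, Σs² = 1454, Σt² = 7672, Σst = 2893
nΣst − ΣsΣt = 17358 − 18360 = -1002
nΣs² − (Σs)² = 8724 − 8100 = 624; nΣt² − (Σt)² = 46032 − 41616 = 4416
r = -1002 / √(624 × 4416) = -1002 / 1659.9952 ≈ -0.604

-0.604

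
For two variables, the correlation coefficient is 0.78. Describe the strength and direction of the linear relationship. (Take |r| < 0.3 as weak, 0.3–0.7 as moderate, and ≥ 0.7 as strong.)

r = 0.78 > 0 so the relationship is positive.
|r| = 0.78, which falls in the strong range.

strong positive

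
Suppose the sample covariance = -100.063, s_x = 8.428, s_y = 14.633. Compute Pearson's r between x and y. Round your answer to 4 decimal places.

r = Cov(x,y) / (s_x · s_y) = -100.063 / (8.428 × 14.633)
  = -100.063 / 123.3269 ≈ -0.8114

-0.8114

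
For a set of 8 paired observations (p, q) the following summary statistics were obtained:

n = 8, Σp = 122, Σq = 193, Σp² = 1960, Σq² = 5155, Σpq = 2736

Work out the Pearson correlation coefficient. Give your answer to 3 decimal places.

r = (nΣpq − ΣpΣq) / √[(nΣp² − (Σp)²)(nΣq² − (Σq)²)]
Numerator: 8×2736 − 122×193 = -1658
Denominator: √[(15680 − 14884)(41240 − 37249)] = √[796 × 3991] = 1782.3681
r = -1658 / 1782.3681 ≈ -0.930

-0.930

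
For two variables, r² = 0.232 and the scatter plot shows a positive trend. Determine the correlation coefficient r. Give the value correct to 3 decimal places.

|r| = √0.232 = 0.482
The association is positive, so r = 0.482.

0.482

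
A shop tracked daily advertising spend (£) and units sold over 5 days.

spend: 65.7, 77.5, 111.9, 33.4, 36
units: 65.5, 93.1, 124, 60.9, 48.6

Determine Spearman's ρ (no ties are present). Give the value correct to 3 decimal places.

0.900

Rank spend: 3, 4, 5, 1, 2
Rank units: 3, 4, 5, 2, 1
d = rank(spend) − rank(units): 0, 0, 0, -1, 1; Σd² = 2
ρ = 1 − 6Σd² / [n(n²−1)] = 1 − 6×2 / (5×24) = 1 − 12/120 ≈ 0.900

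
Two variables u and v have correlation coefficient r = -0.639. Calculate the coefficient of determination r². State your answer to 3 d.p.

r² = (-0.639)² = 0.408

0.408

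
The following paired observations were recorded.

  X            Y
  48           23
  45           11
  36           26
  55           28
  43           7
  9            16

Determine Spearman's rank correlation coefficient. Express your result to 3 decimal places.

Rank X: 5, 4, 2, 6, 3, 1
Rank Y: 4, 2, 5, 6, 1, 3
d = rank(X) − rank(Y): 1, 2, -3, 0, 2, -2; Σd² = 22
ρ = 1 − 6Σd² / [n(n²−1)] = 1 − 6×22 / (6×35) = 1 − 132/210 ≈ 0.371

0.371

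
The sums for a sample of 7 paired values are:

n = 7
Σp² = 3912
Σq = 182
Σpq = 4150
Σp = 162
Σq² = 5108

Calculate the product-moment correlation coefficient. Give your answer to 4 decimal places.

r = (nΣpq − ΣpΣq) / √[(nΣp² − (Σp)²)(nΣq² − (Σq)²)]
Numerator: 7×4150 − 162×182 = -434
Denominator: √[(27384 − 26244)(35756 − 33124)] = √[1140 × 2632] = 1732.1894
r = -434 / 1732.1894 ≈ -0.2505

-0.2505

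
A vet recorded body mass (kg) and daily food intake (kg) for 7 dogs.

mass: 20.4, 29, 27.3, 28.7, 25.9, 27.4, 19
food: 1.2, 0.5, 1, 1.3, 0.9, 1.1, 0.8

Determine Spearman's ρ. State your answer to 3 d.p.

0.036

Rank mass: 2, 7, 4, 6, 3, 5, 1
Rank food: 6, 1, 4, 7, 3, 5, 2
d = rank(mass) − rank(food): -4, 6, 0, -1, 0, 0, -1; Σd² = 54
ρ = 1 − 6Σd² / [n(n²−1)] = 1 − 6×54 / (7×48) = 1 − 324/336 ≈ 0.036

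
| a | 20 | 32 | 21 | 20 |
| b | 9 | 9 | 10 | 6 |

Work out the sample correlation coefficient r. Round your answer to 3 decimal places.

n = 4, Σa = 93, Σb = 34, Σa² = 2265, Σb² = 298, Σab = 798
nΣab − ΣaΣb = 3192 − 3162 = 30
nΣa² − (Σa)² = 9060 − 8649 = 411; nΣb² − (Σb)² = 1192 − 1156 = 36
r = 30 / √(411 × 36) = 30 / 121.6388 ≈ 0.247

0.247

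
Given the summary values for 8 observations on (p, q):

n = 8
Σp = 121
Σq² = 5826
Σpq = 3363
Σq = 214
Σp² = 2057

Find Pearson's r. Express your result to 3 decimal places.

r = (nΣpq − ΣpΣq) / √[(nΣp² − (Σp)²)(nΣq² − (Σq)²)]
Numerator: 8×3363 − 121×214 = 1010
Denominator: √[(16456 − 14641)(46608 − 45796)] = √[1815 × 812] = 1213.9934
r = 1010 / 1213.9934 ≈ 0.832

0.832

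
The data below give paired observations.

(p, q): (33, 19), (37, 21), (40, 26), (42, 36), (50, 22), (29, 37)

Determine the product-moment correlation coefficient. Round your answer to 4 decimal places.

n = 6, Σp = 231, Σq = 161, Σp² = 9163, Σq² = 4627, Σpq = 6129
nΣpq − ΣpΣq = 36774 − 37191 = -417
nΣp² − (Σp)² = 54978 − 53361 = 1617; nΣq² − (Σq)² = 27762 − 25921 = 1841
r = -417 / √(1617 × 1841) = -417 / 1725.3687 ≈ -0.2417

-0.2417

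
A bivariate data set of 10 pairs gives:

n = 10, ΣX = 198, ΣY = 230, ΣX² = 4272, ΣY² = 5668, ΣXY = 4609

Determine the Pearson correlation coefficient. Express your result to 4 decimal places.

r = (nΣXY − ΣXΣY) / √[(nΣX² − (ΣX)²)(nΣY² − (ΣY)²)]
Numerator: 10×4609 − 198×230 = 550
Denominator: √[(42720 − 39204)(56680 − 52900)] = √[3516 × 3780] = 3645.6111
r = 550 / 3645.6111 ≈ 0.1509

0.1509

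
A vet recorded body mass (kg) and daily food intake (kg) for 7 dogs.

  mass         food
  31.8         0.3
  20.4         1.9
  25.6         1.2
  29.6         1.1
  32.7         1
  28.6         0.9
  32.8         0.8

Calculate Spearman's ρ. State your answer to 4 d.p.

Rank mass: 5, 1, 2, 4, 6, 3, 7
Rank food: 1, 7, 6, 5, 4, 3, 2
d = rank(mass) − rank(food): 4, -6, -4, -1, 2, 0, 5; Σd² = 98
ρ = 1 − 6Σd² / [n(n²−1)] = 1 − 6×98 / (7×48) = 1 − 588/336 ≈ -0.7500

-0.7500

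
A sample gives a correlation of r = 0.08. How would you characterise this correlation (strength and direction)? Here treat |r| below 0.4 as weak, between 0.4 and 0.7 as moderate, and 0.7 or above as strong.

weak positive

r = 0.08 > 0 so the relationship is positive.
|r| = 0.08, which falls in the weak range.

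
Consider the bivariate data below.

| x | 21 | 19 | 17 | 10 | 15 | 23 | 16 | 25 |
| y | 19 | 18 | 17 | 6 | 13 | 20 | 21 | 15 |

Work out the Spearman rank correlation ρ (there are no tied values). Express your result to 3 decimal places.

0.405

Rank x: 6, 5, 4, 1, 2, 7, 3, 8
Rank y: 6, 5, 4, 1, 2, 7, 8, 3
d = rank(x) − rank(y): 0, 0, 0, 0, 0, 0, -5, 5; Σd² = 50
ρ = 1 − 6Σd² / [n(n²−1)] = 1 − 6×50 / (8×63) = 1 − 300/504 ≈ 0.405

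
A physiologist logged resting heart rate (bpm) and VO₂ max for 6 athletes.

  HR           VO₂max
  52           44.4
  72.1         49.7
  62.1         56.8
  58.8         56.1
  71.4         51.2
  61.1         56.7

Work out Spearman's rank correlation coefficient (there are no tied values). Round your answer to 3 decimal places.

Rank HR: 1, 6, 4, 2, 5, 3
Rank VO₂max: 1, 2, 6, 4, 3, 5
d = rank(HR) − rank(VO₂max): 0, 4, -2, -2, 2, -2; Σd² = 32
ρ = 1 − 6Σd² / [n(n²−1)] = 1 − 6×32 / (6×35) = 1 − 192/210 ≈ 0.086

0.086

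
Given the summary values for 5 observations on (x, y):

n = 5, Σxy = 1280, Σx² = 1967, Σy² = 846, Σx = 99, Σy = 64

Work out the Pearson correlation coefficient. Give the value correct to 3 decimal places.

r = (nΣxy − ΣxΣy) / √[(nΣx² − (Σx)²)(nΣy² − (Σy)²)]
Numerator: 5×1280 − 99×64 = 64
Denominator: √[(9835 − 9801)(4230 − 4096)] = √[34 × 134] = 67.4981
r = 64 / 67.4981 ≈ 0.948

0.948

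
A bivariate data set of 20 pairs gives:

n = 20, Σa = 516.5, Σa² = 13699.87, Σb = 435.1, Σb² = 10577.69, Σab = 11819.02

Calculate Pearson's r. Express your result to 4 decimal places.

r = (nΣab − ΣaΣb) / √[(nΣa² − (Σa)²)(nΣb² − (Σb)²)]
Numerator: 20×11819.02 − 516.5×435.1 = 11651.25
Denominator: √[(273997.4 − 266772.25)(211553.8 − 189312.01)] = √[7225.15 × 22241.79] = 12676.7610
r = 11651.25 / 12676.7610 ≈ 0.9191

0.9191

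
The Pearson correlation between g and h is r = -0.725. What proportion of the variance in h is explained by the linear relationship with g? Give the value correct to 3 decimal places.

r² = (-0.725)² = 0.526

0.526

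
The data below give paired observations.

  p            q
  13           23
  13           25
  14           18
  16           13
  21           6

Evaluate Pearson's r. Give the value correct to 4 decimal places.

-0.9545

n = 5, Σp = 77, Σq = 85, Σp² = 1231, Σq² = 1683, Σpq = 1210
nΣpq − ΣpΣq = 6050 − 6545 = -495
nΣp² − (Σp)² = 6155 − 5929 = 226; nΣq² − (Σq)² = 8415 − 7225 = 1190
r = -495 / √(226 × 1190) = -495 / 518.5943 ≈ -0.9545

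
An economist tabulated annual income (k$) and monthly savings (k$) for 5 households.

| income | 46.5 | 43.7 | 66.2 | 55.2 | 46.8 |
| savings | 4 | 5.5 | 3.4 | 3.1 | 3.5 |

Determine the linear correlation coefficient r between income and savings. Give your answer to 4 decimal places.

-0.6125

n = 5, Σx = 258.4, Σy = 19.5, Σx² = 13691.66, Σy² = 79.67, Σxy = 986.35
nΣxy − ΣxΣy = 4931.75 − 5038.8 = -107.05
nΣx² − (Σx)² = 68458.3 − 66770.56 = 1687.74; nΣy² − (Σy)² = 398.35 − 380.25 = 18.1
r = -107.05 / √(1687.74 × 18.1) = -107.05 / 174.7801 ≈ -0.6125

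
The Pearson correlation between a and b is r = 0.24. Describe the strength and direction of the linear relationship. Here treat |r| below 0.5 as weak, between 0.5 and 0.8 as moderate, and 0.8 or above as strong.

r = 0.24 > 0 so the relationship is positive.
|r| = 0.24, which falls in the weak range.

weak positive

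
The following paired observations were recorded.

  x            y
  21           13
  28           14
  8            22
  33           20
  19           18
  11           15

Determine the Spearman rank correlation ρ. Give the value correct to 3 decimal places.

-0.314

Rank x: 4, 5, 1, 6, 3, 2
Rank y: 1, 2, 6, 5, 4, 3
d = rank(x) − rank(y): 3, 3, -5, 1, -1, -1; Σd² = 46
ρ = 1 − 6Σd² / [n(n²−1)] = 1 − 6×46 / (6×35) = 1 − 276/210 ≈ -0.314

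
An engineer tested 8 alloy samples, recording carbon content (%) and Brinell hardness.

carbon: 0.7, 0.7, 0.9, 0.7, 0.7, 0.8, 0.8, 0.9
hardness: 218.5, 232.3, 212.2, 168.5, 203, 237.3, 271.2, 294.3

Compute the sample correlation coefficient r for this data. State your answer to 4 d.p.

n = 8, Σx = 6.2, Σy = 1837.3, Σx² = 4.86, Σy² = 432808.85, Σxy = 1438.26
nΣxy − ΣxΣy = 11506.08 − 11391.26 = 114.82
nΣx² − (Σx)² = 38.88 − 38.44 = 0.44; nΣy² − (Σy)² = 3462470.8 − 3375671.29 = 86799.51
r = 114.82 / √(0.44 × 86799.51) = 114.82 / 195.4272 ≈ 0.5875

0.5875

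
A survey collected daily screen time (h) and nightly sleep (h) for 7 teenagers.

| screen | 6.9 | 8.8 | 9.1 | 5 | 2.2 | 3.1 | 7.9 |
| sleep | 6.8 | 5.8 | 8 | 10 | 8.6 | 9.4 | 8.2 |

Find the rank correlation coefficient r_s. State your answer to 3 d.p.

-0.679

Rank screen: 4, 6, 7, 3, 1, 2, 5
Rank sleep: 2, 1, 3, 7, 5, 6, 4
d = rank(screen) − rank(sleep): 2, 5, 4, -4, -4, -4, 1; Σd² = 94
ρ = 1 − 6Σd² / [n(n²−1)] = 1 − 6×94 / (7×48) = 1 − 564/336 ≈ -0.679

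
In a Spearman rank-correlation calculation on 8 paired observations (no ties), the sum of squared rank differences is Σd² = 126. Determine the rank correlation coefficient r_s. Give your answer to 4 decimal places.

ρ = 1 − 6Σd² / [n(n²−1)] = 1 − 6×126 / (8×63)
  = 1 − 756/504 = 1 − 1.50000 ≈ -0.5000

-0.5000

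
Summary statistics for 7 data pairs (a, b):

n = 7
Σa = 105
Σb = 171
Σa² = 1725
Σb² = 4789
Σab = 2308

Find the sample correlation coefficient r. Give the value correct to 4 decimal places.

-0.8484

r = (nΣab − ΣaΣb) / √[(nΣa² − (Σa)²)(nΣb² − (Σb)²)]
Numerator: 7×2308 − 105×171 = -1799
Denominator: √[(12075 − 11025)(33523 − 29241)] = √[1050 × 4282] = 2120.4009
r = -1799 / 2120.4009 ≈ -0.8484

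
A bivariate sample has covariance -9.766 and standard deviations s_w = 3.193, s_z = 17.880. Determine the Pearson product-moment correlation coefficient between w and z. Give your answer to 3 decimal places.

-0.171

r = Cov(w,z) / (s_w · s_z) = -9.766 / (3.193 × 17.880)
  = -9.766 / 57.0908 ≈ -0.171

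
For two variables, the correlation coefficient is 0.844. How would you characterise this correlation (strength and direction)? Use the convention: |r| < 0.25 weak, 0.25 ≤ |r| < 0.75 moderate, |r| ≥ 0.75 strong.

strong positive

r = 0.844 > 0 so the relationship is positive.
|r| = 0.844, which falls in the strong range.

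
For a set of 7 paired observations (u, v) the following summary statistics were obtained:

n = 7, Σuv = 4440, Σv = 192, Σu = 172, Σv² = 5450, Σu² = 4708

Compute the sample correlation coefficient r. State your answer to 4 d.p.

r = (nΣuv − ΣuΣv) / √[(nΣu² − (Σu)²)(nΣv² − (Σv)²)]
Numerator: 7×4440 − 172×192 = -1944
Denominator: √[(32956 − 29584)(38150 − 36864)] = √[3372 × 1286] = 2082.4005
r = -1944 / 2082.4005 ≈ -0.9335

-0.9335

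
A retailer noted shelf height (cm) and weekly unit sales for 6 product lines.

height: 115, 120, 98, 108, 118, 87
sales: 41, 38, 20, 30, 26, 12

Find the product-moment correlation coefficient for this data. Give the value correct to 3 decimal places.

0.860

n = 6, Σx = 646, Σy = 167, Σx² = 70386, Σy² = 5245, Σxy = 18587
nΣxy − ΣxΣy = 111522 − 107882 = 3640
nΣx² − (Σx)² = 422316 − 417316 = 5000; nΣy² − (Σy)² = 31470 − 27889 = 3581
r = 3640 / √(5000 × 3581) = 3640 / 4231.4300 ≈ 0.860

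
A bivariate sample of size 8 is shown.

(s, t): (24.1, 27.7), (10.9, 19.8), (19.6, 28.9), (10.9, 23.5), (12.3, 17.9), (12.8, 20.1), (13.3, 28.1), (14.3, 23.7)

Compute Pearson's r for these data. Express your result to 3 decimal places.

0.677

n = 8, Σs = 118.2, Σt = 189.7, Σs² = 1899.1, Σt² = 4622.51, Σst = 2896.07
nΣst − ΣsΣt = 23168.56 − 22422.54 = 746.02
nΣs² − (Σs)² = 15192.8 − 13971.24 = 1221.56; nΣt² − (Σt)² = 36980.08 − 35986.09 = 993.99
r = 746.02 / √(1221.56 × 993.99) = 746.02 / 1101.9158 ≈ 0.677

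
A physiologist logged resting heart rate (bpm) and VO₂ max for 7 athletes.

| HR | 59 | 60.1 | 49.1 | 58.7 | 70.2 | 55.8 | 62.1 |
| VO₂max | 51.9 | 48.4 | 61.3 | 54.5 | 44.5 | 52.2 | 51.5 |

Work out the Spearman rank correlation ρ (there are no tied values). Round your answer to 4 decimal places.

Rank HR: 4, 5, 1, 3, 7, 2, 6
Rank VO₂max: 4, 2, 7, 6, 1, 5, 3
d = rank(HR) − rank(VO₂max): 0, 3, -6, -3, 6, -3, 3; Σd² = 108
ρ = 1 − 6Σd² / [n(n²−1)] = 1 − 6×108 / (7×48) = 1 − 648/336 ≈ -0.9286

-0.9286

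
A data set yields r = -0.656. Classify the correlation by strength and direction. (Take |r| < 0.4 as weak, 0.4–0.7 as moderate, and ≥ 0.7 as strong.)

r = -0.656 < 0 so the relationship is negative.
|r| = 0.656, which falls in the moderate range.

moderate negative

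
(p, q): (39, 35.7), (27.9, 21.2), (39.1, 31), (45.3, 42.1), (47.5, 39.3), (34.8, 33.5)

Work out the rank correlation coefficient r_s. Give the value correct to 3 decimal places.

Rank p: 3, 1, 4, 5, 6, 2
Rank q: 4, 1, 2, 6, 5, 3
d = rank(p) − rank(q): -1, 0, 2, -1, 1, -1; Σd² = 8
ρ = 1 − 6Σd² / [n(n²−1)] = 1 − 6×8 / (6×35) = 1 − 48/210 ≈ 0.771

0.771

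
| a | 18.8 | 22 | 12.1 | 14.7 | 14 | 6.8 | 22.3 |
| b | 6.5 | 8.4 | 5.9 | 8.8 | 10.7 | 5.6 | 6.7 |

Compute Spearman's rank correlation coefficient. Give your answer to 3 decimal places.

Rank a: 5, 6, 2, 4, 3, 1, 7
Rank b: 3, 5, 2, 6, 7, 1, 4
d = rank(a) − rank(b): 2, 1, 0, -2, -4, 0, 3; Σd² = 34
ρ = 1 − 6Σd² / [n(n²−1)] = 1 − 6×34 / (7×48) = 1 − 204/336 ≈ 0.393

0.393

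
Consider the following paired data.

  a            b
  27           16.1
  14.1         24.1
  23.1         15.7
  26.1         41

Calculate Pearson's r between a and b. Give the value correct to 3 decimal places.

0.094

n = 4, Σa = 90.3, Σb = 96.9, Σa² = 2142.63, Σb² = 2767.51, Σab = 2207.28
nΣab − ΣaΣb = 8829.12 − 8750.07 = 79.05
nΣa² − (Σa)² = 8570.52 − 8154.09 = 416.43; nΣb² − (Σb)² = 11070.04 − 9389.61 = 1680.43
r = 79.05 / √(416.43 × 1680.43) = 79.05 / 836.5294 ≈ 0.094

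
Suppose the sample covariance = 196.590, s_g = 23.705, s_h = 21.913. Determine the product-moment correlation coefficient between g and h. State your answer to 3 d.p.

r = Cov(g,h) / (s_g · s_h) = 196.590 / (23.705 × 21.913)
  = 196.590 / 519.4477 ≈ 0.378

0.378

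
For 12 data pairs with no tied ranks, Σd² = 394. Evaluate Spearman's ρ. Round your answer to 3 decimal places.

ρ = 1 − 6Σd² / [n(n²−1)] = 1 − 6×394 / (12×143)
  = 1 − 2364/1716 = 1 − 1.3776 ≈ -0.378

-0.378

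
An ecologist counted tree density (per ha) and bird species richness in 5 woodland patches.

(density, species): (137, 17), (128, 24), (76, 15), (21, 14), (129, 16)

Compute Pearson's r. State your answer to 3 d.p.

0.579

n = 5, Σx = 491, Σy = 86, Σx² = 58011, Σy² = 1542, Σxy = 8899
nΣxy − ΣxΣy = 44495 − 42226 = 2269
nΣx² − (Σx)² = 290055 − 241081 = 48974; nΣy² − (Σy)² = 7710 − 7396 = 314
r = 2269 / √(48974 × 314) = 2269 / 3921.4584 ≈ 0.579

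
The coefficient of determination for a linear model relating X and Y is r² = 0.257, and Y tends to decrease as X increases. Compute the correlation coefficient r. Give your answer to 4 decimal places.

|r| = √0.257 = 0.5070
The association is negative, so r = −0.5070.

-0.5070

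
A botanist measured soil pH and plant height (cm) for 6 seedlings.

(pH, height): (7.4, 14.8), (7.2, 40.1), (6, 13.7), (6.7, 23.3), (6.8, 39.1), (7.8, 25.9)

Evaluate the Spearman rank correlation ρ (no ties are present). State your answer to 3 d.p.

Rank pH: 5, 4, 1, 2, 3, 6
Rank height: 2, 6, 1, 3, 5, 4
d = rank(pH) − rank(height): 3, -2, 0, -1, -2, 2; Σd² = 22
ρ = 1 − 6Σd² / [n(n²−1)] = 1 − 6×22 / (6×35) = 1 − 132/210 ≈ 0.371

0.371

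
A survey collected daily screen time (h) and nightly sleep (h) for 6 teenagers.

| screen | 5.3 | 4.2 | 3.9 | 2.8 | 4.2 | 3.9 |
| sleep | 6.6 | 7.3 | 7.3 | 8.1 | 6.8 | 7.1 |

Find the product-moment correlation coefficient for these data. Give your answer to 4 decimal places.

-0.9182

n = 6, Σx = 24.3, Σy = 43.2, Σx² = 101.63, Σy² = 312.4, Σxy = 173.04
nΣxy − ΣxΣy = 1038.24 − 1049.76 = -11.52
nΣx² − (Σx)² = 609.78 − 590.49 = 19.29; nΣy² − (Σy)² = 1874.4 − 1866.24 = 8.16
r = -11.52 / √(19.29 × 8.16) = -11.52 / 12.5462 ≈ -0.9182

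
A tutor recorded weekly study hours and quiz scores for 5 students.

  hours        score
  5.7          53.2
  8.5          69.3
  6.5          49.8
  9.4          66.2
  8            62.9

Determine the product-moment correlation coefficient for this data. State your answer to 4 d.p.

0.8860

n = 5, Σx = 38.1, Σy = 301.4, Σx² = 299.35, Σy² = 18451.62, Σxy = 2341.47
nΣxy − ΣxΣy = 11707.35 − 11483.34 = 224.01
nΣx² − (Σx)² = 1496.75 − 1451.61 = 45.14; nΣy² − (Σy)² = 92258.1 − 90841.96 = 1416.14
r = 224.01 / √(45.14 × 1416.14) = 224.01 / 252.8331 ≈ 0.8860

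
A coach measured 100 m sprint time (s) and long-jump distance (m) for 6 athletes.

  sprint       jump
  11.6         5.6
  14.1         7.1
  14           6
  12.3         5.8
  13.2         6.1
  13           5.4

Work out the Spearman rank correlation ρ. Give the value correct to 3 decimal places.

0.771

Rank sprint: 1, 6, 5, 2, 4, 3
Rank jump: 2, 6, 4, 3, 5, 1
d = rank(sprint) − rank(jump): -1, 0, 1, -1, -1, 2; Σd² = 8
ρ = 1 − 6Σd² / [n(n²−1)] = 1 − 6×8 / (6×35) = 1 − 48/210 ≈ 0.771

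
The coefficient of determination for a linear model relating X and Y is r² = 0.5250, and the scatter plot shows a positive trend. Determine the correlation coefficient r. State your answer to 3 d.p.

|r| = √0.5250 = 0.725
The association is positive, so r = 0.725.

0.725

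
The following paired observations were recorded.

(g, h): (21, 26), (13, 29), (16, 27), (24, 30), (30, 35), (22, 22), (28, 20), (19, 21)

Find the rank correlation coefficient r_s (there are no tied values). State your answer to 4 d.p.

Rank g: 4, 1, 2, 6, 8, 5, 7, 3
Rank h: 4, 6, 5, 7, 8, 3, 1, 2
d = rank(g) − rank(h): 0, -5, -3, -1, 0, 2, 6, 1; Σd² = 76
ρ = 1 − 6Σd² / [n(n²−1)] = 1 − 6×76 / (8×63) = 1 − 456/504 ≈ 0.0952

0.0952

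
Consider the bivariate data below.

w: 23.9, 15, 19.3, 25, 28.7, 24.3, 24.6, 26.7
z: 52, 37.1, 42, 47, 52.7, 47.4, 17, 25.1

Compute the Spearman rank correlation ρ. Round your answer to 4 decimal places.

Rank w: 3, 1, 2, 6, 8, 4, 5, 7
Rank z: 7, 3, 4, 5, 8, 6, 1, 2
d = rank(w) − rank(z): -4, -2, -2, 1, 0, -2, 4, 5; Σd² = 70
ρ = 1 − 6Σd² / [n(n²−1)] = 1 − 6×70 / (8×63) = 1 − 420/504 ≈ 0.1667

0.1667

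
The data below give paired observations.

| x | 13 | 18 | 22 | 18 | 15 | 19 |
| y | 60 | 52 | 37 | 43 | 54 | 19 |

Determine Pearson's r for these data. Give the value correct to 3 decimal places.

n = 6, Σx = 105, Σy = 265, Σx² = 1887, Σy² = 12799, Σxy = 4475
nΣxy − ΣxΣy = 26850 − 27825 = -975
nΣx² − (Σx)² = 11322 − 11025 = 297; nΣy² − (Σy)² = 76794 − 70225 = 6569
r = -975 / √(297 × 6569) = -975 / 1396.7795 ≈ -0.698

-0.698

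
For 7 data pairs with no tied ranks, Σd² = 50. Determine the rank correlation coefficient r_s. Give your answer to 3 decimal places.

ρ = 1 − 6Σd² / [n(n²−1)] = 1 − 6×50 / (7×48)
  = 1 − 300/336 = 1 − 0.8929 ≈ 0.107

0.107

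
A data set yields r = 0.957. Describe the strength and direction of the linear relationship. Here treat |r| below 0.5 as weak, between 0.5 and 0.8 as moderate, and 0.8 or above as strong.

strong positive

r = 0.957 > 0 so the relationship is positive.
|r| = 0.957, which falls in the strong range.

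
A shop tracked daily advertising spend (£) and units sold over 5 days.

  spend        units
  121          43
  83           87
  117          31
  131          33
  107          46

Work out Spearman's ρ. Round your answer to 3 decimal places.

-0.700

Rank spend: 4, 1, 3, 5, 2
Rank units: 3, 5, 1, 2, 4
d = rank(spend) − rank(units): 1, -4, 2, 3, -2; Σd² = 34
ρ = 1 − 6Σd² / [n(n²−1)] = 1 − 6×34 / (5×24) = 1 − 204/120 ≈ -0.700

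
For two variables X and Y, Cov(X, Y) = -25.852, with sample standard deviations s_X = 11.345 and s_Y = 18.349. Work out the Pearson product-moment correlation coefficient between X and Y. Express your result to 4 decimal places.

r = Cov(X,Y) / (s_X · s_Y) = -25.852 / (11.345 × 18.349)
  = -25.852 / 208.1694 ≈ -0.1242

-0.1242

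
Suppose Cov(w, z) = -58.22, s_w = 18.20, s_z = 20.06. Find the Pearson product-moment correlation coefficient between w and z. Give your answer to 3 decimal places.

r = Cov(w,z) / (s_w · s_z) = -58.22 / (18.20 × 20.06)
  = -58.22 / 365.0920 ≈ -0.159

-0.159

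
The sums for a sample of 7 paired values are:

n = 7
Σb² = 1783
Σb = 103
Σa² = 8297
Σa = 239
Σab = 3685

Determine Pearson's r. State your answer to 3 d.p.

r = (nΣab − ΣaΣb) / √[(nΣa² − (Σa)²)(nΣb² − (Σb)²)]
Numerator: 7×3685 − 239×103 = 1178
Denominator: √[(58079 − 57121)(12481 − 10609)] = √[958 × 1872] = 1339.1699
r = 1178 / 1339.1699 ≈ 0.880

0.880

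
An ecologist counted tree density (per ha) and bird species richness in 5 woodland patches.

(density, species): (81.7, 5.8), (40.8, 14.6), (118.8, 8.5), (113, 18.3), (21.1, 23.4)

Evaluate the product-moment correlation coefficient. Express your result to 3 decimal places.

n = 5, Σx = 375.4, Σy = 70.6, Σx² = 35667.18, Σy² = 1201.5, Σxy = 4640.98
nΣxy − ΣxΣy = 23204.9 − 26503.24 = -3298.34
nΣx² − (Σx)² = 178335.9 − 140925.16 = 37410.74; nΣy² − (Σy)² = 6007.5 − 4984.36 = 1023.14
r = -3298.34 / √(37410.74 × 1023.14) = -3298.34 / 6186.7944 ≈ -0.533

-0.533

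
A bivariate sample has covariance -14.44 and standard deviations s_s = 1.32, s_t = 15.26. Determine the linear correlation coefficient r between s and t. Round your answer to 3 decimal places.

-0.717

r = Cov(s,t) / (s_s · s_t) = -14.44 / (1.32 × 15.26)
  = -14.44 / 20.1432 ≈ -0.717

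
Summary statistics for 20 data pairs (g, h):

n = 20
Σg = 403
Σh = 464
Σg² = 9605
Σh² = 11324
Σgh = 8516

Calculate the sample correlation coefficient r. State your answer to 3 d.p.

r = (nΣgh − ΣgΣh) / √[(nΣg² − (Σg)²)(nΣh² − (Σh)²)]
Numerator: 20×8516 − 403×464 = -16672
Denominator: √[(192100 − 162409)(226480 − 215296)] = √[29691 × 11184] = 18222.6273
r = -16672 / 18222.6273 ≈ -0.915

-0.915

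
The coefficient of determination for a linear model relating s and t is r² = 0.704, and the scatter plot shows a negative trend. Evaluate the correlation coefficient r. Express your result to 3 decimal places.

|r| = √0.704 = 0.839
The association is negative, so r = −0.839.

-0.839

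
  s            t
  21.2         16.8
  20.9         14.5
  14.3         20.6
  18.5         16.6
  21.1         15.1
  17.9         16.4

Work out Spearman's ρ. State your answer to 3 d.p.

Rank s: 6, 4, 1, 3, 5, 2
Rank t: 5, 1, 6, 4, 2, 3
d = rank(s) − rank(t): 1, 3, -5, -1, 3, -1; Σd² = 46
ρ = 1 − 6Σd² / [n(n²−1)] = 1 − 6×46 / (6×35) = 1 − 276/210 ≈ -0.314

-0.314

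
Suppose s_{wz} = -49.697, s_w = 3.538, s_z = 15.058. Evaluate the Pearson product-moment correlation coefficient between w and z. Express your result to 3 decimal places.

-0.933

r = Cov(w,z) / (s_w · s_z) = -49.697 / (3.538 × 15.058)
  = -49.697 / 53.2752 ≈ -0.933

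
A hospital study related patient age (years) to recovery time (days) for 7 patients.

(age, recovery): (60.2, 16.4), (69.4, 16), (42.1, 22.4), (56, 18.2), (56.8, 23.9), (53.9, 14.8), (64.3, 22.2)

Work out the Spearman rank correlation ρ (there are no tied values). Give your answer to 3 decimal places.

Rank age: 5, 7, 1, 3, 4, 2, 6
Rank recovery: 3, 2, 6, 4, 7, 1, 5
d = rank(age) − rank(recovery): 2, 5, -5, -1, -3, 1, 1; Σd² = 66
ρ = 1 − 6Σd² / [n(n²−1)] = 1 − 6×66 / (7×48) = 1 − 396/336 ≈ -0.179

-0.179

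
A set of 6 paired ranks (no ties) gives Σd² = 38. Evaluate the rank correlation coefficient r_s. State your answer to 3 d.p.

ρ = 1 − 6Σd² / [n(n²−1)] = 1 − 6×38 / (6×35)
  = 1 − 228/210 = 1 − 1.0857 ≈ -0.086

-0.086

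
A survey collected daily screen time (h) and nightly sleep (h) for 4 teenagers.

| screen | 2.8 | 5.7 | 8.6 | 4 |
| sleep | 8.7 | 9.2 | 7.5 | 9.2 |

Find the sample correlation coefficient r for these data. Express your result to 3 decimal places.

n = 4, Σx = 21.1, Σy = 34.6, Σx² = 130.29, Σy² = 301.22, Σxy = 178.1
nΣxy − ΣxΣy = 712.4 − 730.06 = -17.66
nΣx² − (Σx)² = 521.16 − 445.21 = 75.95; nΣy² − (Σy)² = 1204.88 − 1197.16 = 7.72
r = -17.66 / √(75.95 × 7.72) = -17.66 / 24.2143 ≈ -0.729

-0.729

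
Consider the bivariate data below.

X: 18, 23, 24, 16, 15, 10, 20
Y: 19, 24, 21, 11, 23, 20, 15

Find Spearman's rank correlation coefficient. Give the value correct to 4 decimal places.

Rank X: 4, 6, 7, 3, 2, 1, 5
Rank Y: 3, 7, 5, 1, 6, 4, 2
d = rank(X) − rank(Y): 1, -1, 2, 2, -4, -3, 3; Σd² = 44
ρ = 1 − 6Σd² / [n(n²−1)] = 1 − 6×44 / (7×48) = 1 − 264/336 ≈ 0.2143

0.2143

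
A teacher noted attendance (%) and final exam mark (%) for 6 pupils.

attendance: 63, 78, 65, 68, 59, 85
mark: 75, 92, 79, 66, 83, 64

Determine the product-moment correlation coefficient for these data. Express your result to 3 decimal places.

-0.223

n = 6, Σx = 418, Σy = 459, Σx² = 29608, Σy² = 35671, Σxy = 31861
nΣxy − ΣxΣy = 191166 − 191862 = -696
nΣx² − (Σx)² = 177648 − 174724 = 2924; nΣy² − (Σy)² = 214026 − 210681 = 3345
r = -696 / √(2924 × 3345) = -696 / 3127.4239 ≈ -0.223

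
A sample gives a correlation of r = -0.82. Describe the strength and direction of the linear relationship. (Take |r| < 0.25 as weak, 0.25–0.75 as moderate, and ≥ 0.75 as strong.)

r = -0.82 < 0 so the relationship is negative.
|r| = 0.82, which falls in the strong range.

strong negative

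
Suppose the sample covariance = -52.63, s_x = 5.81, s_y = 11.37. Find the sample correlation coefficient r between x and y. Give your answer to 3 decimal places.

r = Cov(x,y) / (s_x · s_y) = -52.63 / (5.81 × 11.37)
  = -52.63 / 66.0597 ≈ -0.797

-0.797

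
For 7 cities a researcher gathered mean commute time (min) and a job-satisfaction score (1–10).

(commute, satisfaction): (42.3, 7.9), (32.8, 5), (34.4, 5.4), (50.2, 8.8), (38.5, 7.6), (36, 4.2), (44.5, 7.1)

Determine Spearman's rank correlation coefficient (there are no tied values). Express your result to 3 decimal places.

Rank commute: 5, 1, 2, 7, 4, 3, 6
Rank satisfaction: 6, 2, 3, 7, 5, 1, 4
d = rank(commute) − rank(satisfaction): -1, -1, -1, 0, -1, 2, 2; Σd² = 12
ρ = 1 − 6Σd² / [n(n²−1)] = 1 − 6×12 / (7×48) = 1 − 72/336 ≈ 0.786

0.786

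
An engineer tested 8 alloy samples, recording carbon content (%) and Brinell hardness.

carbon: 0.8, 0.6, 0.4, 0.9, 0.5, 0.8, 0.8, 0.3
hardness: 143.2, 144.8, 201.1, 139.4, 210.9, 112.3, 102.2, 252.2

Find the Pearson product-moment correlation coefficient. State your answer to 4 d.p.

n = 8, Σx = 5.1, Σy = 1306.1, Σx² = 3.59, Σy² = 232486.63, Σxy = 760.05
nΣxy − ΣxΣy = 6080.4 − 6661.11 = -580.71
nΣx² − (Σx)² = 28.72 − 26.01 = 2.71; nΣy² − (Σy)² = 1859893.04 − 1705897.21 = 153995.83
r = -580.71 / √(2.71 × 153995.83) = -580.71 / 646.0098 ≈ -0.8989

-0.8989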